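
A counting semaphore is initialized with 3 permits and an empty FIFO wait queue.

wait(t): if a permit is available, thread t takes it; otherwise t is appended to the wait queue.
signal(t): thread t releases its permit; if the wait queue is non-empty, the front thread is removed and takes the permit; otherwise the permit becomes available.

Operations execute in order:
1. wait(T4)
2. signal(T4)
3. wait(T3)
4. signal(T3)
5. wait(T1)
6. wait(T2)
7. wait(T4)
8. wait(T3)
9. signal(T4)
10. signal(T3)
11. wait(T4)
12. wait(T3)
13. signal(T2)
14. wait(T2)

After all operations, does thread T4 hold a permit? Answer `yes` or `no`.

Step 1: wait(T4) -> count=2 queue=[] holders={T4}
Step 2: signal(T4) -> count=3 queue=[] holders={none}
Step 3: wait(T3) -> count=2 queue=[] holders={T3}
Step 4: signal(T3) -> count=3 queue=[] holders={none}
Step 5: wait(T1) -> count=2 queue=[] holders={T1}
Step 6: wait(T2) -> count=1 queue=[] holders={T1,T2}
Step 7: wait(T4) -> count=0 queue=[] holders={T1,T2,T4}
Step 8: wait(T3) -> count=0 queue=[T3] holders={T1,T2,T4}
Step 9: signal(T4) -> count=0 queue=[] holders={T1,T2,T3}
Step 10: signal(T3) -> count=1 queue=[] holders={T1,T2}
Step 11: wait(T4) -> count=0 queue=[] holders={T1,T2,T4}
Step 12: wait(T3) -> count=0 queue=[T3] holders={T1,T2,T4}
Step 13: signal(T2) -> count=0 queue=[] holders={T1,T3,T4}
Step 14: wait(T2) -> count=0 queue=[T2] holders={T1,T3,T4}
Final holders: {T1,T3,T4} -> T4 in holders

Answer: yes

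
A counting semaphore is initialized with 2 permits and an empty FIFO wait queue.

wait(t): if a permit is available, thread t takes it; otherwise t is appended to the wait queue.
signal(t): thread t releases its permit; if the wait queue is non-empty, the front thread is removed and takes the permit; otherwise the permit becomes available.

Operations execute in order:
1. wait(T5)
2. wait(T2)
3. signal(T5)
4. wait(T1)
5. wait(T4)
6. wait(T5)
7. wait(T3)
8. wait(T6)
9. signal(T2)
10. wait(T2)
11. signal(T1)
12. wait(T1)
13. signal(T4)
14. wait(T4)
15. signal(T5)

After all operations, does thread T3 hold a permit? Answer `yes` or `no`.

Answer: yes

Derivation:
Step 1: wait(T5) -> count=1 queue=[] holders={T5}
Step 2: wait(T2) -> count=0 queue=[] holders={T2,T5}
Step 3: signal(T5) -> count=1 queue=[] holders={T2}
Step 4: wait(T1) -> count=0 queue=[] holders={T1,T2}
Step 5: wait(T4) -> count=0 queue=[T4] holders={T1,T2}
Step 6: wait(T5) -> count=0 queue=[T4,T5] holders={T1,T2}
Step 7: wait(T3) -> count=0 queue=[T4,T5,T3] holders={T1,T2}
Step 8: wait(T6) -> count=0 queue=[T4,T5,T3,T6] holders={T1,T2}
Step 9: signal(T2) -> count=0 queue=[T5,T3,T6] holders={T1,T4}
Step 10: wait(T2) -> count=0 queue=[T5,T3,T6,T2] holders={T1,T4}
Step 11: signal(T1) -> count=0 queue=[T3,T6,T2] holders={T4,T5}
Step 12: wait(T1) -> count=0 queue=[T3,T6,T2,T1] holders={T4,T5}
Step 13: signal(T4) -> count=0 queue=[T6,T2,T1] holders={T3,T5}
Step 14: wait(T4) -> count=0 queue=[T6,T2,T1,T4] holders={T3,T5}
Step 15: signal(T5) -> count=0 queue=[T2,T1,T4] holders={T3,T6}
Final holders: {T3,T6} -> T3 in holders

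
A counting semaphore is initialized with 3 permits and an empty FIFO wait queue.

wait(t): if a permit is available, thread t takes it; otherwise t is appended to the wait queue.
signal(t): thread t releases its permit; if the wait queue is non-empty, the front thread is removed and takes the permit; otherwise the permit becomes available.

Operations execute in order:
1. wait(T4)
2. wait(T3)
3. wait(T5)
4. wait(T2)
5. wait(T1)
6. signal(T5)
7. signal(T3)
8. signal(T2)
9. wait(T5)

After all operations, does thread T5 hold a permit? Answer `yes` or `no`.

Step 1: wait(T4) -> count=2 queue=[] holders={T4}
Step 2: wait(T3) -> count=1 queue=[] holders={T3,T4}
Step 3: wait(T5) -> count=0 queue=[] holders={T3,T4,T5}
Step 4: wait(T2) -> count=0 queue=[T2] holders={T3,T4,T5}
Step 5: wait(T1) -> count=0 queue=[T2,T1] holders={T3,T4,T5}
Step 6: signal(T5) -> count=0 queue=[T1] holders={T2,T3,T4}
Step 7: signal(T3) -> count=0 queue=[] holders={T1,T2,T4}
Step 8: signal(T2) -> count=1 queue=[] holders={T1,T4}
Step 9: wait(T5) -> count=0 queue=[] holders={T1,T4,T5}
Final holders: {T1,T4,T5} -> T5 in holders

Answer: yes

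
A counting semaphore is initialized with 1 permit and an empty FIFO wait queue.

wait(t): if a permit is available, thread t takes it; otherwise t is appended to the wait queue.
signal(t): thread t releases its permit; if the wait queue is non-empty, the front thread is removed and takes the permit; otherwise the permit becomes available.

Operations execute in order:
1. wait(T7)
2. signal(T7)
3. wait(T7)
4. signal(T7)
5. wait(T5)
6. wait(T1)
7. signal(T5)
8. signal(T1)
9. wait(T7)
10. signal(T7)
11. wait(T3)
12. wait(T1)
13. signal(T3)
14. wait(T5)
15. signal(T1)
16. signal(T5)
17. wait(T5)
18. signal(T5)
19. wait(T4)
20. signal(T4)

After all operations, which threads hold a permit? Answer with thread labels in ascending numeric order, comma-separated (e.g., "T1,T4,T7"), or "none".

Step 1: wait(T7) -> count=0 queue=[] holders={T7}
Step 2: signal(T7) -> count=1 queue=[] holders={none}
Step 3: wait(T7) -> count=0 queue=[] holders={T7}
Step 4: signal(T7) -> count=1 queue=[] holders={none}
Step 5: wait(T5) -> count=0 queue=[] holders={T5}
Step 6: wait(T1) -> count=0 queue=[T1] holders={T5}
Step 7: signal(T5) -> count=0 queue=[] holders={T1}
Step 8: signal(T1) -> count=1 queue=[] holders={none}
Step 9: wait(T7) -> count=0 queue=[] holders={T7}
Step 10: signal(T7) -> count=1 queue=[] holders={none}
Step 11: wait(T3) -> count=0 queue=[] holders={T3}
Step 12: wait(T1) -> count=0 queue=[T1] holders={T3}
Step 13: signal(T3) -> count=0 queue=[] holders={T1}
Step 14: wait(T5) -> count=0 queue=[T5] holders={T1}
Step 15: signal(T1) -> count=0 queue=[] holders={T5}
Step 16: signal(T5) -> count=1 queue=[] holders={none}
Step 17: wait(T5) -> count=0 queue=[] holders={T5}
Step 18: signal(T5) -> count=1 queue=[] holders={none}
Step 19: wait(T4) -> count=0 queue=[] holders={T4}
Step 20: signal(T4) -> count=1 queue=[] holders={none}
Final holders: none

Answer: none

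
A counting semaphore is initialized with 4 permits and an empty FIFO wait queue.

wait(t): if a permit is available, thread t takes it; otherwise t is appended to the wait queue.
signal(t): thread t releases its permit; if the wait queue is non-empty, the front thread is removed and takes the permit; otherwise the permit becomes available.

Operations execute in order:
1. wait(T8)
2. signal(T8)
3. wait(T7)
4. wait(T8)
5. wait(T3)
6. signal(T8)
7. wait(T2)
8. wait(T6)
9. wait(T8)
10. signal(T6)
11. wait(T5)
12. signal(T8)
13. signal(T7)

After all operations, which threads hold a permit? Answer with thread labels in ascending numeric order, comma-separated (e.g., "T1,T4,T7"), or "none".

Answer: T2,T3,T5

Derivation:
Step 1: wait(T8) -> count=3 queue=[] holders={T8}
Step 2: signal(T8) -> count=4 queue=[] holders={none}
Step 3: wait(T7) -> count=3 queue=[] holders={T7}
Step 4: wait(T8) -> count=2 queue=[] holders={T7,T8}
Step 5: wait(T3) -> count=1 queue=[] holders={T3,T7,T8}
Step 6: signal(T8) -> count=2 queue=[] holders={T3,T7}
Step 7: wait(T2) -> count=1 queue=[] holders={T2,T3,T7}
Step 8: wait(T6) -> count=0 queue=[] holders={T2,T3,T6,T7}
Step 9: wait(T8) -> count=0 queue=[T8] holders={T2,T3,T6,T7}
Step 10: signal(T6) -> count=0 queue=[] holders={T2,T3,T7,T8}
Step 11: wait(T5) -> count=0 queue=[T5] holders={T2,T3,T7,T8}
Step 12: signal(T8) -> count=0 queue=[] holders={T2,T3,T5,T7}
Step 13: signal(T7) -> count=1 queue=[] holders={T2,T3,T5}
Final holders: T2,T3,T5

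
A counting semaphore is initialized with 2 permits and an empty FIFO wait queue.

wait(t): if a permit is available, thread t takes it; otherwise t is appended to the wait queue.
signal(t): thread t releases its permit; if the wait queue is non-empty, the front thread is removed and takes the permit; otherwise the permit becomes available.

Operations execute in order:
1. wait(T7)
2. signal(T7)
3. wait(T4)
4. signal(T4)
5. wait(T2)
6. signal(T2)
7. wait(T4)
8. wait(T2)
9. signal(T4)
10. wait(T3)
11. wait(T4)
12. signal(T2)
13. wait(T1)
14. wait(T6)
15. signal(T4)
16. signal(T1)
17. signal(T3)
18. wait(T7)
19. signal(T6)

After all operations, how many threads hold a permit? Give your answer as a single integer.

Answer: 1

Derivation:
Step 1: wait(T7) -> count=1 queue=[] holders={T7}
Step 2: signal(T7) -> count=2 queue=[] holders={none}
Step 3: wait(T4) -> count=1 queue=[] holders={T4}
Step 4: signal(T4) -> count=2 queue=[] holders={none}
Step 5: wait(T2) -> count=1 queue=[] holders={T2}
Step 6: signal(T2) -> count=2 queue=[] holders={none}
Step 7: wait(T4) -> count=1 queue=[] holders={T4}
Step 8: wait(T2) -> count=0 queue=[] holders={T2,T4}
Step 9: signal(T4) -> count=1 queue=[] holders={T2}
Step 10: wait(T3) -> count=0 queue=[] holders={T2,T3}
Step 11: wait(T4) -> count=0 queue=[T4] holders={T2,T3}
Step 12: signal(T2) -> count=0 queue=[] holders={T3,T4}
Step 13: wait(T1) -> count=0 queue=[T1] holders={T3,T4}
Step 14: wait(T6) -> count=0 queue=[T1,T6] holders={T3,T4}
Step 15: signal(T4) -> count=0 queue=[T6] holders={T1,T3}
Step 16: signal(T1) -> count=0 queue=[] holders={T3,T6}
Step 17: signal(T3) -> count=1 queue=[] holders={T6}
Step 18: wait(T7) -> count=0 queue=[] holders={T6,T7}
Step 19: signal(T6) -> count=1 queue=[] holders={T7}
Final holders: {T7} -> 1 thread(s)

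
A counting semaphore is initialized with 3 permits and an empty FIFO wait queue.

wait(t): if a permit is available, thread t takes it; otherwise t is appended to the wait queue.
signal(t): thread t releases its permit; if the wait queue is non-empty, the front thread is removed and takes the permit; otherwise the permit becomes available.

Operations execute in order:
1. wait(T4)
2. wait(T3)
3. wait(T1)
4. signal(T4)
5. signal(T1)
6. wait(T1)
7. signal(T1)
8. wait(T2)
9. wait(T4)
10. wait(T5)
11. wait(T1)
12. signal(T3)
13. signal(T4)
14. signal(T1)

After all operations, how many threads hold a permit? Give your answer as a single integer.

Answer: 2

Derivation:
Step 1: wait(T4) -> count=2 queue=[] holders={T4}
Step 2: wait(T3) -> count=1 queue=[] holders={T3,T4}
Step 3: wait(T1) -> count=0 queue=[] holders={T1,T3,T4}
Step 4: signal(T4) -> count=1 queue=[] holders={T1,T3}
Step 5: signal(T1) -> count=2 queue=[] holders={T3}
Step 6: wait(T1) -> count=1 queue=[] holders={T1,T3}
Step 7: signal(T1) -> count=2 queue=[] holders={T3}
Step 8: wait(T2) -> count=1 queue=[] holders={T2,T3}
Step 9: wait(T4) -> count=0 queue=[] holders={T2,T3,T4}
Step 10: wait(T5) -> count=0 queue=[T5] holders={T2,T3,T4}
Step 11: wait(T1) -> count=0 queue=[T5,T1] holders={T2,T3,T4}
Step 12: signal(T3) -> count=0 queue=[T1] holders={T2,T4,T5}
Step 13: signal(T4) -> count=0 queue=[] holders={T1,T2,T5}
Step 14: signal(T1) -> count=1 queue=[] holders={T2,T5}
Final holders: {T2,T5} -> 2 thread(s)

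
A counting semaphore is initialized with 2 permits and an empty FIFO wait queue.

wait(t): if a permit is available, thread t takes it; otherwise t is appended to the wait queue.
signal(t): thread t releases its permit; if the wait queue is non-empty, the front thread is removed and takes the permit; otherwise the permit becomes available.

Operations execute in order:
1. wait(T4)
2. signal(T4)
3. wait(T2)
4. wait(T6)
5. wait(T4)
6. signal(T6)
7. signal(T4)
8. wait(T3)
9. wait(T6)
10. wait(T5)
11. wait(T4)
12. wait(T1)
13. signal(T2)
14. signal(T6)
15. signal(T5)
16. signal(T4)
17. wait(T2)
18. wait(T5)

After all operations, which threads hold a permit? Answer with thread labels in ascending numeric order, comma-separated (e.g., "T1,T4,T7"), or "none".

Step 1: wait(T4) -> count=1 queue=[] holders={T4}
Step 2: signal(T4) -> count=2 queue=[] holders={none}
Step 3: wait(T2) -> count=1 queue=[] holders={T2}
Step 4: wait(T6) -> count=0 queue=[] holders={T2,T6}
Step 5: wait(T4) -> count=0 queue=[T4] holders={T2,T6}
Step 6: signal(T6) -> count=0 queue=[] holders={T2,T4}
Step 7: signal(T4) -> count=1 queue=[] holders={T2}
Step 8: wait(T3) -> count=0 queue=[] holders={T2,T3}
Step 9: wait(T6) -> count=0 queue=[T6] holders={T2,T3}
Step 10: wait(T5) -> count=0 queue=[T6,T5] holders={T2,T3}
Step 11: wait(T4) -> count=0 queue=[T6,T5,T4] holders={T2,T3}
Step 12: wait(T1) -> count=0 queue=[T6,T5,T4,T1] holders={T2,T3}
Step 13: signal(T2) -> count=0 queue=[T5,T4,T1] holders={T3,T6}
Step 14: signal(T6) -> count=0 queue=[T4,T1] holders={T3,T5}
Step 15: signal(T5) -> count=0 queue=[T1] holders={T3,T4}
Step 16: signal(T4) -> count=0 queue=[] holders={T1,T3}
Step 17: wait(T2) -> count=0 queue=[T2] holders={T1,T3}
Step 18: wait(T5) -> count=0 queue=[T2,T5] holders={T1,T3}
Final holders: T1,T3

Answer: T1,T3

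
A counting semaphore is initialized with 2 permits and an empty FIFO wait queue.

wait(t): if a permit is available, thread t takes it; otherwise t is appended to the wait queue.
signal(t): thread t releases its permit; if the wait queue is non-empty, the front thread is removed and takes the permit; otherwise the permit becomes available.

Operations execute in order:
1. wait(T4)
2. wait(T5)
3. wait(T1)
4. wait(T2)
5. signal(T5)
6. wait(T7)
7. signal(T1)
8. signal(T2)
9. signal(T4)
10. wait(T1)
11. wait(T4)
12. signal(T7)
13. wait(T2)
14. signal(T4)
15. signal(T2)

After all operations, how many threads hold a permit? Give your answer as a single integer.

Answer: 1

Derivation:
Step 1: wait(T4) -> count=1 queue=[] holders={T4}
Step 2: wait(T5) -> count=0 queue=[] holders={T4,T5}
Step 3: wait(T1) -> count=0 queue=[T1] holders={T4,T5}
Step 4: wait(T2) -> count=0 queue=[T1,T2] holders={T4,T5}
Step 5: signal(T5) -> count=0 queue=[T2] holders={T1,T4}
Step 6: wait(T7) -> count=0 queue=[T2,T7] holders={T1,T4}
Step 7: signal(T1) -> count=0 queue=[T7] holders={T2,T4}
Step 8: signal(T2) -> count=0 queue=[] holders={T4,T7}
Step 9: signal(T4) -> count=1 queue=[] holders={T7}
Step 10: wait(T1) -> count=0 queue=[] holders={T1,T7}
Step 11: wait(T4) -> count=0 queue=[T4] holders={T1,T7}
Step 12: signal(T7) -> count=0 queue=[] holders={T1,T4}
Step 13: wait(T2) -> count=0 queue=[T2] holders={T1,T4}
Step 14: signal(T4) -> count=0 queue=[] holders={T1,T2}
Step 15: signal(T2) -> count=1 queue=[] holders={T1}
Final holders: {T1} -> 1 thread(s)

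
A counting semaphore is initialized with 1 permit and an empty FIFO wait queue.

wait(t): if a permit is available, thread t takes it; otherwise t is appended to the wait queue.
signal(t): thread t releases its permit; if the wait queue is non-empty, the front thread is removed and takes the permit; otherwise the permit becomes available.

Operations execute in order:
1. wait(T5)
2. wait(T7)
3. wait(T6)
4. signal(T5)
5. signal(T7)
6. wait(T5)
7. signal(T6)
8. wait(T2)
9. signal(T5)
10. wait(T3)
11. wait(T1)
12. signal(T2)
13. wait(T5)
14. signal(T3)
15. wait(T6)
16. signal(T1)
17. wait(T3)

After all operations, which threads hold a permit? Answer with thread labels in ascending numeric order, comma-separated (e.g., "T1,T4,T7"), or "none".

Step 1: wait(T5) -> count=0 queue=[] holders={T5}
Step 2: wait(T7) -> count=0 queue=[T7] holders={T5}
Step 3: wait(T6) -> count=0 queue=[T7,T6] holders={T5}
Step 4: signal(T5) -> count=0 queue=[T6] holders={T7}
Step 5: signal(T7) -> count=0 queue=[] holders={T6}
Step 6: wait(T5) -> count=0 queue=[T5] holders={T6}
Step 7: signal(T6) -> count=0 queue=[] holders={T5}
Step 8: wait(T2) -> count=0 queue=[T2] holders={T5}
Step 9: signal(T5) -> count=0 queue=[] holders={T2}
Step 10: wait(T3) -> count=0 queue=[T3] holders={T2}
Step 11: wait(T1) -> count=0 queue=[T3,T1] holders={T2}
Step 12: signal(T2) -> count=0 queue=[T1] holders={T3}
Step 13: wait(T5) -> count=0 queue=[T1,T5] holders={T3}
Step 14: signal(T3) -> count=0 queue=[T5] holders={T1}
Step 15: wait(T6) -> count=0 queue=[T5,T6] holders={T1}
Step 16: signal(T1) -> count=0 queue=[T6] holders={T5}
Step 17: wait(T3) -> count=0 queue=[T6,T3] holders={T5}
Final holders: T5

Answer: T5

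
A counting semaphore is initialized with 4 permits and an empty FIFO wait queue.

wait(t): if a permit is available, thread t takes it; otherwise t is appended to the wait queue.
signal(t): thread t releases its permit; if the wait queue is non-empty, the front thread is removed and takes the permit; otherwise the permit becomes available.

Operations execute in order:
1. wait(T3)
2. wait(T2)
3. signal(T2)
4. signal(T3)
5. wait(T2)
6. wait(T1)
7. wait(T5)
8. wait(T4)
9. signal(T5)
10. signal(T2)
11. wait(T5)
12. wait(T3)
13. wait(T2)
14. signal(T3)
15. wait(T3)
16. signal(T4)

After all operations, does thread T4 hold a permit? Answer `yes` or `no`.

Step 1: wait(T3) -> count=3 queue=[] holders={T3}
Step 2: wait(T2) -> count=2 queue=[] holders={T2,T3}
Step 3: signal(T2) -> count=3 queue=[] holders={T3}
Step 4: signal(T3) -> count=4 queue=[] holders={none}
Step 5: wait(T2) -> count=3 queue=[] holders={T2}
Step 6: wait(T1) -> count=2 queue=[] holders={T1,T2}
Step 7: wait(T5) -> count=1 queue=[] holders={T1,T2,T5}
Step 8: wait(T4) -> count=0 queue=[] holders={T1,T2,T4,T5}
Step 9: signal(T5) -> count=1 queue=[] holders={T1,T2,T4}
Step 10: signal(T2) -> count=2 queue=[] holders={T1,T4}
Step 11: wait(T5) -> count=1 queue=[] holders={T1,T4,T5}
Step 12: wait(T3) -> count=0 queue=[] holders={T1,T3,T4,T5}
Step 13: wait(T2) -> count=0 queue=[T2] holders={T1,T3,T4,T5}
Step 14: signal(T3) -> count=0 queue=[] holders={T1,T2,T4,T5}
Step 15: wait(T3) -> count=0 queue=[T3] holders={T1,T2,T4,T5}
Step 16: signal(T4) -> count=0 queue=[] holders={T1,T2,T3,T5}
Final holders: {T1,T2,T3,T5} -> T4 not in holders

Answer: no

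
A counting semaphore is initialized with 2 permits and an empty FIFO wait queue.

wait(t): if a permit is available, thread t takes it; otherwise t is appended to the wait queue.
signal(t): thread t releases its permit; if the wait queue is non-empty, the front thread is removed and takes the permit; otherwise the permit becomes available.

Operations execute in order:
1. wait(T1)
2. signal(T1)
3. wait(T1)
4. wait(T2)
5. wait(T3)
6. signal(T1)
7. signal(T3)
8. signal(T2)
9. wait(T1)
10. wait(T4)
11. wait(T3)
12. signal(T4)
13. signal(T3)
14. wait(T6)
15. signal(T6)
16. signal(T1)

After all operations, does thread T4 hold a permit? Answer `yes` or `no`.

Answer: no

Derivation:
Step 1: wait(T1) -> count=1 queue=[] holders={T1}
Step 2: signal(T1) -> count=2 queue=[] holders={none}
Step 3: wait(T1) -> count=1 queue=[] holders={T1}
Step 4: wait(T2) -> count=0 queue=[] holders={T1,T2}
Step 5: wait(T3) -> count=0 queue=[T3] holders={T1,T2}
Step 6: signal(T1) -> count=0 queue=[] holders={T2,T3}
Step 7: signal(T3) -> count=1 queue=[] holders={T2}
Step 8: signal(T2) -> count=2 queue=[] holders={none}
Step 9: wait(T1) -> count=1 queue=[] holders={T1}
Step 10: wait(T4) -> count=0 queue=[] holders={T1,T4}
Step 11: wait(T3) -> count=0 queue=[T3] holders={T1,T4}
Step 12: signal(T4) -> count=0 queue=[] holders={T1,T3}
Step 13: signal(T3) -> count=1 queue=[] holders={T1}
Step 14: wait(T6) -> count=0 queue=[] holders={T1,T6}
Step 15: signal(T6) -> count=1 queue=[] holders={T1}
Step 16: signal(T1) -> count=2 queue=[] holders={none}
Final holders: {none} -> T4 not in holders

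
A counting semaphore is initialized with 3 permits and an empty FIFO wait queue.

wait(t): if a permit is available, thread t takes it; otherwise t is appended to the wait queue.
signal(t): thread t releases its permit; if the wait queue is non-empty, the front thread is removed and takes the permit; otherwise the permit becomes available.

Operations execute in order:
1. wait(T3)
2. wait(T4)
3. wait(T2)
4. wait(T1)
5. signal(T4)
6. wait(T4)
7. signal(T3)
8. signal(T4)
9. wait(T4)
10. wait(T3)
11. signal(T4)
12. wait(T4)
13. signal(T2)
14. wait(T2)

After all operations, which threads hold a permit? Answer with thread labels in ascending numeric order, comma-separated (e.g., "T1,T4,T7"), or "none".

Answer: T1,T3,T4

Derivation:
Step 1: wait(T3) -> count=2 queue=[] holders={T3}
Step 2: wait(T4) -> count=1 queue=[] holders={T3,T4}
Step 3: wait(T2) -> count=0 queue=[] holders={T2,T3,T4}
Step 4: wait(T1) -> count=0 queue=[T1] holders={T2,T3,T4}
Step 5: signal(T4) -> count=0 queue=[] holders={T1,T2,T3}
Step 6: wait(T4) -> count=0 queue=[T4] holders={T1,T2,T3}
Step 7: signal(T3) -> count=0 queue=[] holders={T1,T2,T4}
Step 8: signal(T4) -> count=1 queue=[] holders={T1,T2}
Step 9: wait(T4) -> count=0 queue=[] holders={T1,T2,T4}
Step 10: wait(T3) -> count=0 queue=[T3] holders={T1,T2,T4}
Step 11: signal(T4) -> count=0 queue=[] holders={T1,T2,T3}
Step 12: wait(T4) -> count=0 queue=[T4] holders={T1,T2,T3}
Step 13: signal(T2) -> count=0 queue=[] holders={T1,T3,T4}
Step 14: wait(T2) -> count=0 queue=[T2] holders={T1,T3,T4}
Final holders: T1,T3,T4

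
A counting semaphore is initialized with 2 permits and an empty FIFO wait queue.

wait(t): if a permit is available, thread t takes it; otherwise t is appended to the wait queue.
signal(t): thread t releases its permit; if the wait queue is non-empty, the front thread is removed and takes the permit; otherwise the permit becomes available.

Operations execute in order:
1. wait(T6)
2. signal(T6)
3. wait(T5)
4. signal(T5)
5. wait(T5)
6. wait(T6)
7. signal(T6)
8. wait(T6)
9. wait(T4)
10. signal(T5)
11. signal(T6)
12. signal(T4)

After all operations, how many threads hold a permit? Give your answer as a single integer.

Step 1: wait(T6) -> count=1 queue=[] holders={T6}
Step 2: signal(T6) -> count=2 queue=[] holders={none}
Step 3: wait(T5) -> count=1 queue=[] holders={T5}
Step 4: signal(T5) -> count=2 queue=[] holders={none}
Step 5: wait(T5) -> count=1 queue=[] holders={T5}
Step 6: wait(T6) -> count=0 queue=[] holders={T5,T6}
Step 7: signal(T6) -> count=1 queue=[] holders={T5}
Step 8: wait(T6) -> count=0 queue=[] holders={T5,T6}
Step 9: wait(T4) -> count=0 queue=[T4] holders={T5,T6}
Step 10: signal(T5) -> count=0 queue=[] holders={T4,T6}
Step 11: signal(T6) -> count=1 queue=[] holders={T4}
Step 12: signal(T4) -> count=2 queue=[] holders={none}
Final holders: {none} -> 0 thread(s)

Answer: 0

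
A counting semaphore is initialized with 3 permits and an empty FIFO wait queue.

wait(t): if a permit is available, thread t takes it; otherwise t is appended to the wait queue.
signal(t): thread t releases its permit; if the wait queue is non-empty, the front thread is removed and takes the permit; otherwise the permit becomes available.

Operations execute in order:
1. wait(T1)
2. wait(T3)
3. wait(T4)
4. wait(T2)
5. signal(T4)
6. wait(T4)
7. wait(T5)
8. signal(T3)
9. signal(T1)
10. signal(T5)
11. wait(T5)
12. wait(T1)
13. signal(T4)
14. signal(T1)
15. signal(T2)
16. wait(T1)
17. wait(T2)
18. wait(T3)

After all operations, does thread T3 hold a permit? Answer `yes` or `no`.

Step 1: wait(T1) -> count=2 queue=[] holders={T1}
Step 2: wait(T3) -> count=1 queue=[] holders={T1,T3}
Step 3: wait(T4) -> count=0 queue=[] holders={T1,T3,T4}
Step 4: wait(T2) -> count=0 queue=[T2] holders={T1,T3,T4}
Step 5: signal(T4) -> count=0 queue=[] holders={T1,T2,T3}
Step 6: wait(T4) -> count=0 queue=[T4] holders={T1,T2,T3}
Step 7: wait(T5) -> count=0 queue=[T4,T5] holders={T1,T2,T3}
Step 8: signal(T3) -> count=0 queue=[T5] holders={T1,T2,T4}
Step 9: signal(T1) -> count=0 queue=[] holders={T2,T4,T5}
Step 10: signal(T5) -> count=1 queue=[] holders={T2,T4}
Step 11: wait(T5) -> count=0 queue=[] holders={T2,T4,T5}
Step 12: wait(T1) -> count=0 queue=[T1] holders={T2,T4,T5}
Step 13: signal(T4) -> count=0 queue=[] holders={T1,T2,T5}
Step 14: signal(T1) -> count=1 queue=[] holders={T2,T5}
Step 15: signal(T2) -> count=2 queue=[] holders={T5}
Step 16: wait(T1) -> count=1 queue=[] holders={T1,T5}
Step 17: wait(T2) -> count=0 queue=[] holders={T1,T2,T5}
Step 18: wait(T3) -> count=0 queue=[T3] holders={T1,T2,T5}
Final holders: {T1,T2,T5} -> T3 not in holders

Answer: no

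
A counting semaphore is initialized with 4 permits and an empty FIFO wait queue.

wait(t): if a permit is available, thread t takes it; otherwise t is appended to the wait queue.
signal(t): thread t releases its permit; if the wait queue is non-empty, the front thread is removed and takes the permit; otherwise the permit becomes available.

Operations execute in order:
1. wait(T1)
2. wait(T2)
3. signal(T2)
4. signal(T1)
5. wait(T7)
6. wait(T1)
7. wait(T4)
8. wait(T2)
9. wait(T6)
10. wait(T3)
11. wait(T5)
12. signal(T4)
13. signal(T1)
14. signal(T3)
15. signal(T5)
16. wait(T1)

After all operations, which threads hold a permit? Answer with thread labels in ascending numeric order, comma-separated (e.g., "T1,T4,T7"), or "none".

Step 1: wait(T1) -> count=3 queue=[] holders={T1}
Step 2: wait(T2) -> count=2 queue=[] holders={T1,T2}
Step 3: signal(T2) -> count=3 queue=[] holders={T1}
Step 4: signal(T1) -> count=4 queue=[] holders={none}
Step 5: wait(T7) -> count=3 queue=[] holders={T7}
Step 6: wait(T1) -> count=2 queue=[] holders={T1,T7}
Step 7: wait(T4) -> count=1 queue=[] holders={T1,T4,T7}
Step 8: wait(T2) -> count=0 queue=[] holders={T1,T2,T4,T7}
Step 9: wait(T6) -> count=0 queue=[T6] holders={T1,T2,T4,T7}
Step 10: wait(T3) -> count=0 queue=[T6,T3] holders={T1,T2,T4,T7}
Step 11: wait(T5) -> count=0 queue=[T6,T3,T5] holders={T1,T2,T4,T7}
Step 12: signal(T4) -> count=0 queue=[T3,T5] holders={T1,T2,T6,T7}
Step 13: signal(T1) -> count=0 queue=[T5] holders={T2,T3,T6,T7}
Step 14: signal(T3) -> count=0 queue=[] holders={T2,T5,T6,T7}
Step 15: signal(T5) -> count=1 queue=[] holders={T2,T6,T7}
Step 16: wait(T1) -> count=0 queue=[] holders={T1,T2,T6,T7}
Final holders: T1,T2,T6,T7

Answer: T1,T2,T6,T7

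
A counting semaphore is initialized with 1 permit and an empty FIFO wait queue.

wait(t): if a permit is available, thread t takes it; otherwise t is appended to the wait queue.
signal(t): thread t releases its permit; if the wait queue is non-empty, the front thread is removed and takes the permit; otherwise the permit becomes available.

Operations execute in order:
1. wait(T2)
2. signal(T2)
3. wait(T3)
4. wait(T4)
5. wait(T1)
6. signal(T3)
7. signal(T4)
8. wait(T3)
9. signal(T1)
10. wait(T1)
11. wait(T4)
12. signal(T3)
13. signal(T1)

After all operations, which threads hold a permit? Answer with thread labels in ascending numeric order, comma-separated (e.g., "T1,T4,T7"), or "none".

Answer: T4

Derivation:
Step 1: wait(T2) -> count=0 queue=[] holders={T2}
Step 2: signal(T2) -> count=1 queue=[] holders={none}
Step 3: wait(T3) -> count=0 queue=[] holders={T3}
Step 4: wait(T4) -> count=0 queue=[T4] holders={T3}
Step 5: wait(T1) -> count=0 queue=[T4,T1] holders={T3}
Step 6: signal(T3) -> count=0 queue=[T1] holders={T4}
Step 7: signal(T4) -> count=0 queue=[] holders={T1}
Step 8: wait(T3) -> count=0 queue=[T3] holders={T1}
Step 9: signal(T1) -> count=0 queue=[] holders={T3}
Step 10: wait(T1) -> count=0 queue=[T1] holders={T3}
Step 11: wait(T4) -> count=0 queue=[T1,T4] holders={T3}
Step 12: signal(T3) -> count=0 queue=[T4] holders={T1}
Step 13: signal(T1) -> count=0 queue=[] holders={T4}
Final holders: T4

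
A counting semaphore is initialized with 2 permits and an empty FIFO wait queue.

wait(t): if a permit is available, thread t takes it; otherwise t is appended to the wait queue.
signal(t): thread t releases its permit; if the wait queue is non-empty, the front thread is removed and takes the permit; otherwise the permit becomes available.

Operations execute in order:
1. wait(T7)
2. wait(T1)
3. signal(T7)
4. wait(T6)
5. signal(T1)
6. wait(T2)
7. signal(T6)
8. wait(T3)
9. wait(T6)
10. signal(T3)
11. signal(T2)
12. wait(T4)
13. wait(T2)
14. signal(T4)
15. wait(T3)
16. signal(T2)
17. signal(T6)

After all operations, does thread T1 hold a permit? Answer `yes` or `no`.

Answer: no

Derivation:
Step 1: wait(T7) -> count=1 queue=[] holders={T7}
Step 2: wait(T1) -> count=0 queue=[] holders={T1,T7}
Step 3: signal(T7) -> count=1 queue=[] holders={T1}
Step 4: wait(T6) -> count=0 queue=[] holders={T1,T6}
Step 5: signal(T1) -> count=1 queue=[] holders={T6}
Step 6: wait(T2) -> count=0 queue=[] holders={T2,T6}
Step 7: signal(T6) -> count=1 queue=[] holders={T2}
Step 8: wait(T3) -> count=0 queue=[] holders={T2,T3}
Step 9: wait(T6) -> count=0 queue=[T6] holders={T2,T3}
Step 10: signal(T3) -> count=0 queue=[] holders={T2,T6}
Step 11: signal(T2) -> count=1 queue=[] holders={T6}
Step 12: wait(T4) -> count=0 queue=[] holders={T4,T6}
Step 13: wait(T2) -> count=0 queue=[T2] holders={T4,T6}
Step 14: signal(T4) -> count=0 queue=[] holders={T2,T6}
Step 15: wait(T3) -> count=0 queue=[T3] holders={T2,T6}
Step 16: signal(T2) -> count=0 queue=[] holders={T3,T6}
Step 17: signal(T6) -> count=1 queue=[] holders={T3}
Final holders: {T3} -> T1 not in holders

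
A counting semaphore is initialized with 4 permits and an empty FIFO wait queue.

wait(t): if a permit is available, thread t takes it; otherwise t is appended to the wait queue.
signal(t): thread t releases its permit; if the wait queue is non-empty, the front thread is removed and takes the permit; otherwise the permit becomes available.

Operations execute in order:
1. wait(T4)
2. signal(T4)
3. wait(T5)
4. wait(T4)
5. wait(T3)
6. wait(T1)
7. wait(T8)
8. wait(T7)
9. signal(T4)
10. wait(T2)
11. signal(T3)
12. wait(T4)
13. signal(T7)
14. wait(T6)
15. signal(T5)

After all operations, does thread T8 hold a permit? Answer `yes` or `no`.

Answer: yes

Derivation:
Step 1: wait(T4) -> count=3 queue=[] holders={T4}
Step 2: signal(T4) -> count=4 queue=[] holders={none}
Step 3: wait(T5) -> count=3 queue=[] holders={T5}
Step 4: wait(T4) -> count=2 queue=[] holders={T4,T5}
Step 5: wait(T3) -> count=1 queue=[] holders={T3,T4,T5}
Step 6: wait(T1) -> count=0 queue=[] holders={T1,T3,T4,T5}
Step 7: wait(T8) -> count=0 queue=[T8] holders={T1,T3,T4,T5}
Step 8: wait(T7) -> count=0 queue=[T8,T7] holders={T1,T3,T4,T5}
Step 9: signal(T4) -> count=0 queue=[T7] holders={T1,T3,T5,T8}
Step 10: wait(T2) -> count=0 queue=[T7,T2] holders={T1,T3,T5,T8}
Step 11: signal(T3) -> count=0 queue=[T2] holders={T1,T5,T7,T8}
Step 12: wait(T4) -> count=0 queue=[T2,T4] holders={T1,T5,T7,T8}
Step 13: signal(T7) -> count=0 queue=[T4] holders={T1,T2,T5,T8}
Step 14: wait(T6) -> count=0 queue=[T4,T6] holders={T1,T2,T5,T8}
Step 15: signal(T5) -> count=0 queue=[T6] holders={T1,T2,T4,T8}
Final holders: {T1,T2,T4,T8} -> T8 in holders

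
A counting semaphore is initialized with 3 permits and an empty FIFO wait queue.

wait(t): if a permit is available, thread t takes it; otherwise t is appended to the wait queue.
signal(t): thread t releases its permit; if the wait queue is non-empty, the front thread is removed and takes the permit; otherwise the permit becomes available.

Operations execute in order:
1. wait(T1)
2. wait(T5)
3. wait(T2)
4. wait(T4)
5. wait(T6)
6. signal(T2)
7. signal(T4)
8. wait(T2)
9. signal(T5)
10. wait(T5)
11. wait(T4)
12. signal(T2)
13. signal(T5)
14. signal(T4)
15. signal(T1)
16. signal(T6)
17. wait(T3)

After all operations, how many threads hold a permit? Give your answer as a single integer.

Step 1: wait(T1) -> count=2 queue=[] holders={T1}
Step 2: wait(T5) -> count=1 queue=[] holders={T1,T5}
Step 3: wait(T2) -> count=0 queue=[] holders={T1,T2,T5}
Step 4: wait(T4) -> count=0 queue=[T4] holders={T1,T2,T5}
Step 5: wait(T6) -> count=0 queue=[T4,T6] holders={T1,T2,T5}
Step 6: signal(T2) -> count=0 queue=[T6] holders={T1,T4,T5}
Step 7: signal(T4) -> count=0 queue=[] holders={T1,T5,T6}
Step 8: wait(T2) -> count=0 queue=[T2] holders={T1,T5,T6}
Step 9: signal(T5) -> count=0 queue=[] holders={T1,T2,T6}
Step 10: wait(T5) -> count=0 queue=[T5] holders={T1,T2,T6}
Step 11: wait(T4) -> count=0 queue=[T5,T4] holders={T1,T2,T6}
Step 12: signal(T2) -> count=0 queue=[T4] holders={T1,T5,T6}
Step 13: signal(T5) -> count=0 queue=[] holders={T1,T4,T6}
Step 14: signal(T4) -> count=1 queue=[] holders={T1,T6}
Step 15: signal(T1) -> count=2 queue=[] holders={T6}
Step 16: signal(T6) -> count=3 queue=[] holders={none}
Step 17: wait(T3) -> count=2 queue=[] holders={T3}
Final holders: {T3} -> 1 thread(s)

Answer: 1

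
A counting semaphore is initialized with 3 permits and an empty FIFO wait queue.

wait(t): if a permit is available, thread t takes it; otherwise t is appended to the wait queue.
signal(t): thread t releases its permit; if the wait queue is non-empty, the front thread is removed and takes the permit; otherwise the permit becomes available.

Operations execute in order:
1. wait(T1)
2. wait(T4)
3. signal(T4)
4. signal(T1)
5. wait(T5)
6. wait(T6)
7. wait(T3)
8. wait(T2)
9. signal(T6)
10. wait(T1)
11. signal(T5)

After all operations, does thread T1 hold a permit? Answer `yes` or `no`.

Answer: yes

Derivation:
Step 1: wait(T1) -> count=2 queue=[] holders={T1}
Step 2: wait(T4) -> count=1 queue=[] holders={T1,T4}
Step 3: signal(T4) -> count=2 queue=[] holders={T1}
Step 4: signal(T1) -> count=3 queue=[] holders={none}
Step 5: wait(T5) -> count=2 queue=[] holders={T5}
Step 6: wait(T6) -> count=1 queue=[] holders={T5,T6}
Step 7: wait(T3) -> count=0 queue=[] holders={T3,T5,T6}
Step 8: wait(T2) -> count=0 queue=[T2] holders={T3,T5,T6}
Step 9: signal(T6) -> count=0 queue=[] holders={T2,T3,T5}
Step 10: wait(T1) -> count=0 queue=[T1] holders={T2,T3,T5}
Step 11: signal(T5) -> count=0 queue=[] holders={T1,T2,T3}
Final holders: {T1,T2,T3} -> T1 in holders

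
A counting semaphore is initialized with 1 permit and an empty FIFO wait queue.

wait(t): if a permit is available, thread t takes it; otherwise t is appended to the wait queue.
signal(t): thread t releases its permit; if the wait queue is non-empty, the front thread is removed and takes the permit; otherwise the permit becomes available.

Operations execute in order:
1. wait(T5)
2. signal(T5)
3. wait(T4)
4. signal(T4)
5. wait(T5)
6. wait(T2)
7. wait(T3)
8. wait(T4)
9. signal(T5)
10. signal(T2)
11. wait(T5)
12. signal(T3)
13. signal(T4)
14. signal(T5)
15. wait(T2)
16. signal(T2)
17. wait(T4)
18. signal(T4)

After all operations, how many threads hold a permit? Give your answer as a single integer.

Answer: 0

Derivation:
Step 1: wait(T5) -> count=0 queue=[] holders={T5}
Step 2: signal(T5) -> count=1 queue=[] holders={none}
Step 3: wait(T4) -> count=0 queue=[] holders={T4}
Step 4: signal(T4) -> count=1 queue=[] holders={none}
Step 5: wait(T5) -> count=0 queue=[] holders={T5}
Step 6: wait(T2) -> count=0 queue=[T2] holders={T5}
Step 7: wait(T3) -> count=0 queue=[T2,T3] holders={T5}
Step 8: wait(T4) -> count=0 queue=[T2,T3,T4] holders={T5}
Step 9: signal(T5) -> count=0 queue=[T3,T4] holders={T2}
Step 10: signal(T2) -> count=0 queue=[T4] holders={T3}
Step 11: wait(T5) -> count=0 queue=[T4,T5] holders={T3}
Step 12: signal(T3) -> count=0 queue=[T5] holders={T4}
Step 13: signal(T4) -> count=0 queue=[] holders={T5}
Step 14: signal(T5) -> count=1 queue=[] holders={none}
Step 15: wait(T2) -> count=0 queue=[] holders={T2}
Step 16: signal(T2) -> count=1 queue=[] holders={none}
Step 17: wait(T4) -> count=0 queue=[] holders={T4}
Step 18: signal(T4) -> count=1 queue=[] holders={none}
Final holders: {none} -> 0 thread(s)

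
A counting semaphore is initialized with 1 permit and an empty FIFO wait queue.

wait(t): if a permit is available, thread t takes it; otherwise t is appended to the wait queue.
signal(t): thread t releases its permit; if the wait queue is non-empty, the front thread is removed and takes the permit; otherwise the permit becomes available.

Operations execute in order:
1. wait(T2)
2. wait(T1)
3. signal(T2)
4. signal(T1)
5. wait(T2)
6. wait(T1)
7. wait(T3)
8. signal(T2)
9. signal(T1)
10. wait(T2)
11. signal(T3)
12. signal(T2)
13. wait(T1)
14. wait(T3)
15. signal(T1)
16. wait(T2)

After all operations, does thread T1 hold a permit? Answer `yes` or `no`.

Answer: no

Derivation:
Step 1: wait(T2) -> count=0 queue=[] holders={T2}
Step 2: wait(T1) -> count=0 queue=[T1] holders={T2}
Step 3: signal(T2) -> count=0 queue=[] holders={T1}
Step 4: signal(T1) -> count=1 queue=[] holders={none}
Step 5: wait(T2) -> count=0 queue=[] holders={T2}
Step 6: wait(T1) -> count=0 queue=[T1] holders={T2}
Step 7: wait(T3) -> count=0 queue=[T1,T3] holders={T2}
Step 8: signal(T2) -> count=0 queue=[T3] holders={T1}
Step 9: signal(T1) -> count=0 queue=[] holders={T3}
Step 10: wait(T2) -> count=0 queue=[T2] holders={T3}
Step 11: signal(T3) -> count=0 queue=[] holders={T2}
Step 12: signal(T2) -> count=1 queue=[] holders={none}
Step 13: wait(T1) -> count=0 queue=[] holders={T1}
Step 14: wait(T3) -> count=0 queue=[T3] holders={T1}
Step 15: signal(T1) -> count=0 queue=[] holders={T3}
Step 16: wait(T2) -> count=0 queue=[T2] holders={T3}
Final holders: {T3} -> T1 not in holders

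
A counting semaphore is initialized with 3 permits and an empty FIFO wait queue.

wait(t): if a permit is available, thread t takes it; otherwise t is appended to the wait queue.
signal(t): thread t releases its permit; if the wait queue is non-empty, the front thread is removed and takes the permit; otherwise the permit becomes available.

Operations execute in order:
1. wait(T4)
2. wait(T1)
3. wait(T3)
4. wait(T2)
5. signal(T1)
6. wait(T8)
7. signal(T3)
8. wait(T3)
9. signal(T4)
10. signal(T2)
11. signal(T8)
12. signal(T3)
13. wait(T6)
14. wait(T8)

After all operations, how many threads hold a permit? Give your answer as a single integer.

Answer: 2

Derivation:
Step 1: wait(T4) -> count=2 queue=[] holders={T4}
Step 2: wait(T1) -> count=1 queue=[] holders={T1,T4}
Step 3: wait(T3) -> count=0 queue=[] holders={T1,T3,T4}
Step 4: wait(T2) -> count=0 queue=[T2] holders={T1,T3,T4}
Step 5: signal(T1) -> count=0 queue=[] holders={T2,T3,T4}
Step 6: wait(T8) -> count=0 queue=[T8] holders={T2,T3,T4}
Step 7: signal(T3) -> count=0 queue=[] holders={T2,T4,T8}
Step 8: wait(T3) -> count=0 queue=[T3] holders={T2,T4,T8}
Step 9: signal(T4) -> count=0 queue=[] holders={T2,T3,T8}
Step 10: signal(T2) -> count=1 queue=[] holders={T3,T8}
Step 11: signal(T8) -> count=2 queue=[] holders={T3}
Step 12: signal(T3) -> count=3 queue=[] holders={none}
Step 13: wait(T6) -> count=2 queue=[] holders={T6}
Step 14: wait(T8) -> count=1 queue=[] holders={T6,T8}
Final holders: {T6,T8} -> 2 thread(s)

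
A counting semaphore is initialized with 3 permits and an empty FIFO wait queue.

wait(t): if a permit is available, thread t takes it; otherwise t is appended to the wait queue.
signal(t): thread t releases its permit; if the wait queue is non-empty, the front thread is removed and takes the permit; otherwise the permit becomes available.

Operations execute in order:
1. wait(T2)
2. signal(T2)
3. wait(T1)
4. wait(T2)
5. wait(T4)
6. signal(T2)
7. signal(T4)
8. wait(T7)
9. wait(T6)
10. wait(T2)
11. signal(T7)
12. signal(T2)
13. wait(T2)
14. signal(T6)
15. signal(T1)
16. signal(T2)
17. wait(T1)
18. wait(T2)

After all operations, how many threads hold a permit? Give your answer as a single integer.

Answer: 2

Derivation:
Step 1: wait(T2) -> count=2 queue=[] holders={T2}
Step 2: signal(T2) -> count=3 queue=[] holders={none}
Step 3: wait(T1) -> count=2 queue=[] holders={T1}
Step 4: wait(T2) -> count=1 queue=[] holders={T1,T2}
Step 5: wait(T4) -> count=0 queue=[] holders={T1,T2,T4}
Step 6: signal(T2) -> count=1 queue=[] holders={T1,T4}
Step 7: signal(T4) -> count=2 queue=[] holders={T1}
Step 8: wait(T7) -> count=1 queue=[] holders={T1,T7}
Step 9: wait(T6) -> count=0 queue=[] holders={T1,T6,T7}
Step 10: wait(T2) -> count=0 queue=[T2] holders={T1,T6,T7}
Step 11: signal(T7) -> count=0 queue=[] holders={T1,T2,T6}
Step 12: signal(T2) -> count=1 queue=[] holders={T1,T6}
Step 13: wait(T2) -> count=0 queue=[] holders={T1,T2,T6}
Step 14: signal(T6) -> count=1 queue=[] holders={T1,T2}
Step 15: signal(T1) -> count=2 queue=[] holders={T2}
Step 16: signal(T2) -> count=3 queue=[] holders={none}
Step 17: wait(T1) -> count=2 queue=[] holders={T1}
Step 18: wait(T2) -> count=1 queue=[] holders={T1,T2}
Final holders: {T1,T2} -> 2 thread(s)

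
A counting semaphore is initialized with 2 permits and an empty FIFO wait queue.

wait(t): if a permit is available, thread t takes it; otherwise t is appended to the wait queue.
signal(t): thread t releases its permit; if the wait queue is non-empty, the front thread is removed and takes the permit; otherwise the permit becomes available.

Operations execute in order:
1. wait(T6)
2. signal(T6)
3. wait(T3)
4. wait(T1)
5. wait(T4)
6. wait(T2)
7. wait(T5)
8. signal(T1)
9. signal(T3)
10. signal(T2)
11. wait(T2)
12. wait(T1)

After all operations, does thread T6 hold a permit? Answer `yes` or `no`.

Answer: no

Derivation:
Step 1: wait(T6) -> count=1 queue=[] holders={T6}
Step 2: signal(T6) -> count=2 queue=[] holders={none}
Step 3: wait(T3) -> count=1 queue=[] holders={T3}
Step 4: wait(T1) -> count=0 queue=[] holders={T1,T3}
Step 5: wait(T4) -> count=0 queue=[T4] holders={T1,T3}
Step 6: wait(T2) -> count=0 queue=[T4,T2] holders={T1,T3}
Step 7: wait(T5) -> count=0 queue=[T4,T2,T5] holders={T1,T3}
Step 8: signal(T1) -> count=0 queue=[T2,T5] holders={T3,T4}
Step 9: signal(T3) -> count=0 queue=[T5] holders={T2,T4}
Step 10: signal(T2) -> count=0 queue=[] holders={T4,T5}
Step 11: wait(T2) -> count=0 queue=[T2] holders={T4,T5}
Step 12: wait(T1) -> count=0 queue=[T2,T1] holders={T4,T5}
Final holders: {T4,T5} -> T6 not in holders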